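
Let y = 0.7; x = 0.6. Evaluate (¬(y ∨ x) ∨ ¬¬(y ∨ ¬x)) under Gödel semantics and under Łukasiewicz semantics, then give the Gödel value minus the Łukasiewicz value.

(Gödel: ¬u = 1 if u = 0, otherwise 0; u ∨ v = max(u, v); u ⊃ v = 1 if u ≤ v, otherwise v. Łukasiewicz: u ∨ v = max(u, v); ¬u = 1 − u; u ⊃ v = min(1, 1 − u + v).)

Gödel evaluation:
  (y ∨ x) = max(0.7, 0.6) = 0.7
  ¬(y ∨ x): Gödel ¬ of 0.7 = 0 (operand ≠ 0)
  ¬x: Gödel ¬ of 0.6 = 0 (operand ≠ 0)
  (y ∨ ¬x) = max(0.7, 0) = 0.7
  ¬(y ∨ ¬x): Gödel ¬ of 0.7 = 0 (operand ≠ 0)
  ¬¬(y ∨ ¬x): Gödel ¬ of 0 = 1 (operand is 0)
  (¬(y ∨ x) ∨ ¬¬(y ∨ ¬x)) = max(0, 1) = 1
  Gödel value = 1
Łukasiewicz evaluation:
  (y ∨ x) = max(0.7, 0.6) = 0.7
  ¬(y ∨ x): Łukasiewicz ¬ gives 1 − 0.7 = 0.3
  ¬x: Łukasiewicz ¬ gives 1 − 0.6 = 0.4
  (y ∨ ¬x) = max(0.7, 0.4) = 0.7
  ¬(y ∨ ¬x): Łukasiewicz ¬ gives 1 − 0.7 = 0.3
  ¬¬(y ∨ ¬x): Łukasiewicz ¬ gives 1 − 0.3 = 0.7
  (¬(y ∨ x) ∨ ¬¬(y ∨ ¬x)) = max(0.3, 0.7) = 0.7
  Łukasiewicz value = 0.7
Difference: 1 − 0.7 = 0.30

0.30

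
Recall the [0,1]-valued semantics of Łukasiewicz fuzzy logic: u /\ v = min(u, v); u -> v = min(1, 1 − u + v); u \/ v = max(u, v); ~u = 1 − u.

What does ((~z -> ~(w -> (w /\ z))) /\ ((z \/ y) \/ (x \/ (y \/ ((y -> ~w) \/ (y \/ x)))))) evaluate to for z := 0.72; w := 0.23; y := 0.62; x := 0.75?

~z: Łukasiewicz ¬ gives 1 − 0.72 = 0.28
(w /\ z) = min(0.23, 0.72) = 0.23
(w -> (w /\ z)): min(1, 1 − 0.23 + 0.23) = 1
~(w -> (w /\ z)): Łukasiewicz ¬ gives 1 − 1 = 0
(~z -> ~(w -> (w /\ z))): min(1, 1 − 0.28 + 0) = 0.72
(z \/ y) = max(0.72, 0.62) = 0.72
~w: Łukasiewicz ¬ gives 1 − 0.23 = 0.77
(y -> ~w): min(1, 1 − 0.62 + 0.77) = 1
(y \/ x) = max(0.62, 0.75) = 0.75
((y -> ~w) \/ (y \/ x)) = max(1, 0.75) = 1
(y \/ ((y -> ~w) \/ (y \/ x))) = max(0.62, 1) = 1
(x \/ (y \/ ((y -> ~w) \/ (y \/ x)))) = max(0.75, 1) = 1
((z \/ y) \/ (x \/ (y \/ ((y -> ~w) \/ (y \/ x))))) = max(0.72, 1) = 1
((~z -> ~(w -> (w /\ z))) /\ ((z \/ y) \/ (x \/ (y \/ ((y -> ~w) \/ (y \/ x)))))) = min(0.72, 1) = 0.72

0.72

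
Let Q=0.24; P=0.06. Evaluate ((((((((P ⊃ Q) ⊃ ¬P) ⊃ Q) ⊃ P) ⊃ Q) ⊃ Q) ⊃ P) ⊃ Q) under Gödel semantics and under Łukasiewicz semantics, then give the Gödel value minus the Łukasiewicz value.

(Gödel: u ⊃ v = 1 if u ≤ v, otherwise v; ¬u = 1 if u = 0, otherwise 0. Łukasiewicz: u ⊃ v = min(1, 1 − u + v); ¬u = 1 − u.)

0.06

Gödel evaluation:
  (P ⊃ Q): 0.06 ≤ 0.24, so result = 1
  ¬P: Gödel ¬ of 0.06 = 0 (operand ≠ 0)
  ((P ⊃ Q) ⊃ ¬P): 1 > 0, so result = 0
  (((P ⊃ Q) ⊃ ¬P) ⊃ Q): 0 ≤ 0.24, so result = 1
  ((((P ⊃ Q) ⊃ ¬P) ⊃ Q) ⊃ P): 1 > 0.06, so result = 0.06
  (((((P ⊃ Q) ⊃ ¬P) ⊃ Q) ⊃ P) ⊃ Q): 0.06 ≤ 0.24, so result = 1
  ((((((P ⊃ Q) ⊃ ¬P) ⊃ Q) ⊃ P) ⊃ Q) ⊃ Q): 1 > 0.24, so result = 0.24
  (((((((P ⊃ Q) ⊃ ¬P) ⊃ Q) ⊃ P) ⊃ Q) ⊃ Q) ⊃ P): 0.24 > 0.06, so result = 0.06
  ((((((((P ⊃ Q) ⊃ ¬P) ⊃ Q) ⊃ P) ⊃ Q) ⊃ Q) ⊃ P) ⊃ Q): 0.06 ≤ 0.24, so result = 1
  Gödel value = 1
Łukasiewicz evaluation:
  (P ⊃ Q): min(1, 1 − 0.06 + 0.24) = 1
  ¬P: Łukasiewicz ¬ gives 1 − 0.06 = 0.94
  ((P ⊃ Q) ⊃ ¬P): min(1, 1 − 1 + 0.94) = 0.94
  (((P ⊃ Q) ⊃ ¬P) ⊃ Q): min(1, 1 − 0.94 + 0.24) = 0.3
  ((((P ⊃ Q) ⊃ ¬P) ⊃ Q) ⊃ P): min(1, 1 − 0.3 + 0.06) = 0.76
  (((((P ⊃ Q) ⊃ ¬P) ⊃ Q) ⊃ P) ⊃ Q): min(1, 1 − 0.76 + 0.24) = 0.48
  ((((((P ⊃ Q) ⊃ ¬P) ⊃ Q) ⊃ P) ⊃ Q) ⊃ Q): min(1, 1 − 0.48 + 0.24) = 0.76
  (((((((P ⊃ Q) ⊃ ¬P) ⊃ Q) ⊃ P) ⊃ Q) ⊃ Q) ⊃ P): min(1, 1 − 0.76 + 0.06) = 0.3
  ((((((((P ⊃ Q) ⊃ ¬P) ⊃ Q) ⊃ P) ⊃ Q) ⊃ Q) ⊃ P) ⊃ Q): min(1, 1 − 0.3 + 0.24) = 0.94
  Łukasiewicz value = 0.94
Difference: 1 − 0.94 = 0.06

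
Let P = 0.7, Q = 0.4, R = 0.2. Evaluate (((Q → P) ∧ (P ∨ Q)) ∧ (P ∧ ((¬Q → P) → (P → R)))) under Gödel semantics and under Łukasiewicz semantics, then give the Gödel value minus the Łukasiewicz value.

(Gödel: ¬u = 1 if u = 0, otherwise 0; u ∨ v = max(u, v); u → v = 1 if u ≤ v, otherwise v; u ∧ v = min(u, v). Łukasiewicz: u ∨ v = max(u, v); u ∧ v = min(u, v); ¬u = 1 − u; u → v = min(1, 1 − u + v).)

-0.30

Gödel evaluation:
  (Q → P): 0.4 ≤ 0.7, so result = 1
  (P ∨ Q) = max(0.7, 0.4) = 0.7
  ((Q → P) ∧ (P ∨ Q)) = min(1, 0.7) = 0.7
  ¬Q: Gödel ¬ of 0.4 = 0 (operand ≠ 0)
  (¬Q → P): 0 ≤ 0.7, so result = 1
  (P → R): 0.7 > 0.2, so result = 0.2
  ((¬Q → P) → (P → R)): 1 > 0.2, so result = 0.2
  (P ∧ ((¬Q → P) → (P → R))) = min(0.7, 0.2) = 0.2
  (((Q → P) ∧ (P ∨ Q)) ∧ (P ∧ ((¬Q → P) → (P → R)))) = min(0.7, 0.2) = 0.2
  Gödel value = 0.2
Łukasiewicz evaluation:
  (Q → P): min(1, 1 − 0.4 + 0.7) = 1
  (P ∨ Q) = max(0.7, 0.4) = 0.7
  ((Q → P) ∧ (P ∨ Q)) = min(1, 0.7) = 0.7
  ¬Q: Łukasiewicz ¬ gives 1 − 0.4 = 0.6
  (¬Q → P): min(1, 1 − 0.6 + 0.7) = 1
  (P → R): min(1, 1 − 0.7 + 0.2) = 0.5
  ((¬Q → P) → (P → R)): min(1, 1 − 1 + 0.5) = 0.5
  (P ∧ ((¬Q → P) → (P → R))) = min(0.7, 0.5) = 0.5
  (((Q → P) ∧ (P ∨ Q)) ∧ (P ∧ ((¬Q → P) → (P → R)))) = min(0.7, 0.5) = 0.5
  Łukasiewicz value = 0.5
Difference: 0.2 − 0.5 = -0.30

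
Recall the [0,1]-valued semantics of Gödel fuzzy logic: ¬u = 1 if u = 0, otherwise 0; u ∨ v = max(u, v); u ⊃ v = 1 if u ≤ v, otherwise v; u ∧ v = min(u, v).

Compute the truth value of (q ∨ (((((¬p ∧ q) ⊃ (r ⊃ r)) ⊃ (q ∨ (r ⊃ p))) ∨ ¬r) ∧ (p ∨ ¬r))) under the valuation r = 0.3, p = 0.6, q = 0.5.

¬p: Gödel ¬ of 0.6 = 0 (operand ≠ 0)
(¬p ∧ q) = min(0, 0.5) = 0
(r ⊃ r): 0.3 ≤ 0.3, so result = 1
((¬p ∧ q) ⊃ (r ⊃ r)): 0 ≤ 1, so result = 1
(r ⊃ p): 0.3 ≤ 0.6, so result = 1
(q ∨ (r ⊃ p)) = max(0.5, 1) = 1
(((¬p ∧ q) ⊃ (r ⊃ r)) ⊃ (q ∨ (r ⊃ p))): 1 ≤ 1, so result = 1
¬r: Gödel ¬ of 0.3 = 0 (operand ≠ 0)
((((¬p ∧ q) ⊃ (r ⊃ r)) ⊃ (q ∨ (r ⊃ p))) ∨ ¬r) = max(1, 0) = 1
¬r: Gödel ¬ of 0.3 = 0 (operand ≠ 0)
(p ∨ ¬r) = max(0.6, 0) = 0.6
(((((¬p ∧ q) ⊃ (r ⊃ r)) ⊃ (q ∨ (r ⊃ p))) ∨ ¬r) ∧ (p ∨ ¬r)) = min(1, 0.6) = 0.6
(q ∨ (((((¬p ∧ q) ⊃ (r ⊃ r)) ⊃ (q ∨ (r ⊃ p))) ∨ ¬r) ∧ (p ∨ ¬r))) = max(0.5, 0.6) = 0.6

0.60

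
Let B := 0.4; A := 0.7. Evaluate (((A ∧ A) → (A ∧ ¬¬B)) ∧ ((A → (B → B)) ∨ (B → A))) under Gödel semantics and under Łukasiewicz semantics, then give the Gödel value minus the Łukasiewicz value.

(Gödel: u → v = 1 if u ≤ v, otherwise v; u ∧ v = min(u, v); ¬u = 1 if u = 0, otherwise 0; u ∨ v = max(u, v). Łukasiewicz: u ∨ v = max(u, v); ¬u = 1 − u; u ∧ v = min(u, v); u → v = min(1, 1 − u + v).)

Gödel evaluation:
  (A ∧ A) = min(0.7, 0.7) = 0.7
  ¬B: Gödel ¬ of 0.4 = 0 (operand ≠ 0)
  ¬¬B: Gödel ¬ of 0 = 1 (operand is 0)
  (A ∧ ¬¬B) = min(0.7, 1) = 0.7
  ((A ∧ A) → (A ∧ ¬¬B)): 0.7 ≤ 0.7, so result = 1
  (B → B): 0.4 ≤ 0.4, so result = 1
  (A → (B → B)): 0.7 ≤ 1, so result = 1
  (B → A): 0.4 ≤ 0.7, so result = 1
  ((A → (B → B)) ∨ (B → A)) = max(1, 1) = 1
  (((A ∧ A) → (A ∧ ¬¬B)) ∧ ((A → (B → B)) ∨ (B → A))) = min(1, 1) = 1
  Gödel value = 1
Łukasiewicz evaluation:
  (A ∧ A) = min(0.7, 0.7) = 0.7
  ¬B: Łukasiewicz ¬ gives 1 − 0.4 = 0.6
  ¬¬B: Łukasiewicz ¬ gives 1 − 0.6 = 0.4
  (A ∧ ¬¬B) = min(0.7, 0.4) = 0.4
  ((A ∧ A) → (A ∧ ¬¬B)): min(1, 1 − 0.7 + 0.4) = 0.7
  (B → B): min(1, 1 − 0.4 + 0.4) = 1
  (A → (B → B)): min(1, 1 − 0.7 + 1) = 1
  (B → A): min(1, 1 − 0.4 + 0.7) = 1
  ((A → (B → B)) ∨ (B → A)) = max(1, 1) = 1
  (((A ∧ A) → (A ∧ ¬¬B)) ∧ ((A → (B → B)) ∨ (B → A))) = min(0.7, 1) = 0.7
  Łukasiewicz value = 0.7
Difference: 1 − 0.7 = 0.30

0.30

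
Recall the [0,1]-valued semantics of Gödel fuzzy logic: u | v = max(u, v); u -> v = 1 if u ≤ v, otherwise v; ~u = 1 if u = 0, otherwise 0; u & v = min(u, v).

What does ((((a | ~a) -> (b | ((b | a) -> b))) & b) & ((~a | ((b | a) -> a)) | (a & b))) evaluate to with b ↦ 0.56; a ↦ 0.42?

0.42

~a: Gödel ¬ of 0.42 = 0 (operand ≠ 0)
(a | ~a) = max(0.42, 0) = 0.42
(b | a) = max(0.56, 0.42) = 0.56
((b | a) -> b): 0.56 ≤ 0.56, so result = 1
(b | ((b | a) -> b)) = max(0.56, 1) = 1
((a | ~a) -> (b | ((b | a) -> b))): 0.42 ≤ 1, so result = 1
(((a | ~a) -> (b | ((b | a) -> b))) & b) = min(1, 0.56) = 0.56
~a: Gödel ¬ of 0.42 = 0 (operand ≠ 0)
(b | a) = max(0.56, 0.42) = 0.56
((b | a) -> a): 0.56 > 0.42, so result = 0.42
(~a | ((b | a) -> a)) = max(0, 0.42) = 0.42
(a & b) = min(0.42, 0.56) = 0.42
((~a | ((b | a) -> a)) | (a & b)) = max(0.42, 0.42) = 0.42
((((a | ~a) -> (b | ((b | a) -> b))) & b) & ((~a | ((b | a) -> a)) | (a & b))) = min(0.56, 0.42) = 0.42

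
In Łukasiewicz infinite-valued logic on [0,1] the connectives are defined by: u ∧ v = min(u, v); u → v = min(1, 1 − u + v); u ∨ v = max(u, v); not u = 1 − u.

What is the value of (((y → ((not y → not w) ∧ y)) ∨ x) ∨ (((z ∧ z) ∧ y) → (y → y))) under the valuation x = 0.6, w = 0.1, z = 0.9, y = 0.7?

not y: Łukasiewicz ¬ gives 1 − 0.7 = 0.3
not w: Łukasiewicz ¬ gives 1 − 0.1 = 0.9
(not y → not w): min(1, 1 − 0.3 + 0.9) = 1
((not y → not w) ∧ y) = min(1, 0.7) = 0.7
(y → ((not y → not w) ∧ y)): min(1, 1 − 0.7 + 0.7) = 1
((y → ((not y → not w) ∧ y)) ∨ x) = max(1, 0.6) = 1
(z ∧ z) = min(0.9, 0.9) = 0.9
((z ∧ z) ∧ y) = min(0.9, 0.7) = 0.7
(y → y): min(1, 1 − 0.7 + 0.7) = 1
(((z ∧ z) ∧ y) → (y → y)): min(1, 1 − 0.7 + 1) = 1
(((y → ((not y → not w) ∧ y)) ∨ x) ∨ (((z ∧ z) ∧ y) → (y → y))) = max(1, 1) = 1

1.00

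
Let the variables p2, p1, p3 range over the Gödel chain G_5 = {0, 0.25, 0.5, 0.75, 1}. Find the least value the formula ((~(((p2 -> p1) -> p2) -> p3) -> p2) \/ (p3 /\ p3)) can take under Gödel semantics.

The minimum is attained at p2 = 0.25, p1 = 0, p3 = 0:
  (p2 -> p1): 0.25 > 0, so result = 0
  ((p2 -> p1) -> p2): 0 ≤ 0.25, so result = 1
  (((p2 -> p1) -> p2) -> p3): 1 > 0, so result = 0
  ~(((p2 -> p1) -> p2) -> p3): Gödel ¬ of 0 = 1 (operand is 0)
  (~(((p2 -> p1) -> p2) -> p3) -> p2): 1 > 0.25, so result = 0.25
  (p3 /\ p3) = min(0, 0) = 0
  ((~(((p2 -> p1) -> p2) -> p3) -> p2) \/ (p3 /\ p3)) = max(0.25, 0) = 0.25
Checking all 125 assignments confirms none give a value below 0.25.

0.25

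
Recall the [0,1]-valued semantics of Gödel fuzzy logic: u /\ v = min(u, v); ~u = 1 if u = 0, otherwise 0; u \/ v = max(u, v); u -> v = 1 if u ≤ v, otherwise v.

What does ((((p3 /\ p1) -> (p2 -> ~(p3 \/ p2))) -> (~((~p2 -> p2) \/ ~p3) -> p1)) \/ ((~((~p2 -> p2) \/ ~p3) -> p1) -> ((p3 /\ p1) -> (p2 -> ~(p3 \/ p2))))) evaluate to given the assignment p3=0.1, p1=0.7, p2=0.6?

1.00

(p3 /\ p1) = min(0.1, 0.7) = 0.1
(p3 \/ p2) = max(0.1, 0.6) = 0.6
~(p3 \/ p2): Gödel ¬ of 0.6 = 0 (operand ≠ 0)
(p2 -> ~(p3 \/ p2)): 0.6 > 0, so result = 0
((p3 /\ p1) -> (p2 -> ~(p3 \/ p2))): 0.1 > 0, so result = 0
~p2: Gödel ¬ of 0.6 = 0 (operand ≠ 0)
(~p2 -> p2): 0 ≤ 0.6, so result = 1
~p3: Gödel ¬ of 0.1 = 0 (operand ≠ 0)
((~p2 -> p2) \/ ~p3) = max(1, 0) = 1
~((~p2 -> p2) \/ ~p3): Gödel ¬ of 1 = 0 (operand ≠ 0)
(~((~p2 -> p2) \/ ~p3) -> p1): 0 ≤ 0.7, so result = 1
(((p3 /\ p1) -> (p2 -> ~(p3 \/ p2))) -> (~((~p2 -> p2) \/ ~p3) -> p1)): 0 ≤ 1, so result = 1
~p2: Gödel ¬ of 0.6 = 0 (operand ≠ 0)
(~p2 -> p2): 0 ≤ 0.6, so result = 1
~p3: Gödel ¬ of 0.1 = 0 (operand ≠ 0)
((~p2 -> p2) \/ ~p3) = max(1, 0) = 1
~((~p2 -> p2) \/ ~p3): Gödel ¬ of 1 = 0 (operand ≠ 0)
(~((~p2 -> p2) \/ ~p3) -> p1): 0 ≤ 0.7, so result = 1
(p3 /\ p1) = min(0.1, 0.7) = 0.1
(p3 \/ p2) = max(0.1, 0.6) = 0.6
~(p3 \/ p2): Gödel ¬ of 0.6 = 0 (operand ≠ 0)
(p2 -> ~(p3 \/ p2)): 0.6 > 0, so result = 0
((p3 /\ p1) -> (p2 -> ~(p3 \/ p2))): 0.1 > 0, so result = 0
((~((~p2 -> p2) \/ ~p3) -> p1) -> ((p3 /\ p1) -> (p2 -> ~(p3 \/ p2)))): 1 > 0, so result = 0
((((p3 /\ p1) -> (p2 -> ~(p3 \/ p2))) -> (~((~p2 -> p2) \/ ~p3) -> p1)) \/ ((~((~p2 -> p2) \/ ~p3) -> p1) -> ((p3 /\ p1) -> (p2 -> ~(p3 \/ p2))))) = max(1, 0) = 1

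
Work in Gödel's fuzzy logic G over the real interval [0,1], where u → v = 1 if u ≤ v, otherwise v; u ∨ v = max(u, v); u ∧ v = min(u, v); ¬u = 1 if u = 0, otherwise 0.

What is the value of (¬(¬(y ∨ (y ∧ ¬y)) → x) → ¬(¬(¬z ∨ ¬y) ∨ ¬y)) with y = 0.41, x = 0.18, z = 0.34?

1.00

¬y: Gödel ¬ of 0.41 = 0 (operand ≠ 0)
(y ∧ ¬y) = min(0.41, 0) = 0
(y ∨ (y ∧ ¬y)) = max(0.41, 0) = 0.41
¬(y ∨ (y ∧ ¬y)): Gödel ¬ of 0.41 = 0 (operand ≠ 0)
(¬(y ∨ (y ∧ ¬y)) → x): 0 ≤ 0.18, so result = 1
¬(¬(y ∨ (y ∧ ¬y)) → x): Gödel ¬ of 1 = 0 (operand ≠ 0)
¬z: Gödel ¬ of 0.34 = 0 (operand ≠ 0)
¬y: Gödel ¬ of 0.41 = 0 (operand ≠ 0)
(¬z ∨ ¬y) = max(0, 0) = 0
¬(¬z ∨ ¬y): Gödel ¬ of 0 = 1 (operand is 0)
¬y: Gödel ¬ of 0.41 = 0 (operand ≠ 0)
(¬(¬z ∨ ¬y) ∨ ¬y) = max(1, 0) = 1
¬(¬(¬z ∨ ¬y) ∨ ¬y): Gödel ¬ of 1 = 0 (operand ≠ 0)
(¬(¬(y ∨ (y ∧ ¬y)) → x) → ¬(¬(¬z ∨ ¬y) ∨ ¬y)): 0 ≤ 0, so result = 1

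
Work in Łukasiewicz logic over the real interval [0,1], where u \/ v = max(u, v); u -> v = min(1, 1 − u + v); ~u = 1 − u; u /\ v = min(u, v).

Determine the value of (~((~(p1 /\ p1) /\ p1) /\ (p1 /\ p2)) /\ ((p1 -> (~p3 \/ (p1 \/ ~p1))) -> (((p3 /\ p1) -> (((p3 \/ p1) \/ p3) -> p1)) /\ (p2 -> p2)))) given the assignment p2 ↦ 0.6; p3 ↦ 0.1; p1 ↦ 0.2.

(p1 /\ p1) = min(0.2, 0.2) = 0.2
~(p1 /\ p1): Łukasiewicz ¬ gives 1 − 0.2 = 0.8
(~(p1 /\ p1) /\ p1) = min(0.8, 0.2) = 0.2
(p1 /\ p2) = min(0.2, 0.6) = 0.2
((~(p1 /\ p1) /\ p1) /\ (p1 /\ p2)) = min(0.2, 0.2) = 0.2
~((~(p1 /\ p1) /\ p1) /\ (p1 /\ p2)): Łukasiewicz ¬ gives 1 − 0.2 = 0.8
~p3: Łukasiewicz ¬ gives 1 − 0.1 = 0.9
~p1: Łukasiewicz ¬ gives 1 − 0.2 = 0.8
(p1 \/ ~p1) = max(0.2, 0.8) = 0.8
(~p3 \/ (p1 \/ ~p1)) = max(0.9, 0.8) = 0.9
(p1 -> (~p3 \/ (p1 \/ ~p1))): min(1, 1 − 0.2 + 0.9) = 1
(p3 /\ p1) = min(0.1, 0.2) = 0.1
(p3 \/ p1) = max(0.1, 0.2) = 0.2
((p3 \/ p1) \/ p3) = max(0.2, 0.1) = 0.2
(((p3 \/ p1) \/ p3) -> p1): min(1, 1 − 0.2 + 0.2) = 1
((p3 /\ p1) -> (((p3 \/ p1) \/ p3) -> p1)): min(1, 1 − 0.1 + 1) = 1
(p2 -> p2): min(1, 1 − 0.6 + 0.6) = 1
(((p3 /\ p1) -> (((p3 \/ p1) \/ p3) -> p1)) /\ (p2 -> p2)) = min(1, 1) = 1
((p1 -> (~p3 \/ (p1 \/ ~p1))) -> (((p3 /\ p1) -> (((p3 \/ p1) \/ p3) -> p1)) /\ (p2 -> p2))): min(1, 1 − 1 + 1) = 1
(~((~(p1 /\ p1) /\ p1) /\ (p1 /\ p2)) /\ ((p1 -> (~p3 \/ (p1 \/ ~p1))) -> (((p3 /\ p1) -> (((p3 \/ p1) \/ p3) -> p1)) /\ (p2 -> p2)))) = min(0.8, 1) = 0.8

0.80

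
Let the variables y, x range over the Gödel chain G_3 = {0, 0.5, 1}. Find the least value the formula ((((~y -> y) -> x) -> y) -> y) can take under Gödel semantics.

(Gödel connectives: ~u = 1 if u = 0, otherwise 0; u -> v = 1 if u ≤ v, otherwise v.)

0.50

The minimum is attained at y = 0.5, x = 0:
  ~y: Gödel ¬ of 0.5 = 0 (operand ≠ 0)
  (~y -> y): 0 ≤ 0.5, so result = 1
  ((~y -> y) -> x): 1 > 0, so result = 0
  (((~y -> y) -> x) -> y): 0 ≤ 0.5, so result = 1
  ((((~y -> y) -> x) -> y) -> y): 1 > 0.5, so result = 0.5
Checking all 9 assignments confirms none give a value below 0.50.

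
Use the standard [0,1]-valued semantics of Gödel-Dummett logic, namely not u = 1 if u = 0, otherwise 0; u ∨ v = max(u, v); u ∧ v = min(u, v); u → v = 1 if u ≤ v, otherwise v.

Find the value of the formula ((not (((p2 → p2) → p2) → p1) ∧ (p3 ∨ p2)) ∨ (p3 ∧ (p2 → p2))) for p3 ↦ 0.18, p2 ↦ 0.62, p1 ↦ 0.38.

0.18

(p2 → p2): 0.62 ≤ 0.62, so result = 1
((p2 → p2) → p2): 1 > 0.62, so result = 0.62
(((p2 → p2) → p2) → p1): 0.62 > 0.38, so result = 0.38
not (((p2 → p2) → p2) → p1): Gödel ¬ of 0.38 = 0 (operand ≠ 0)
(p3 ∨ p2) = max(0.18, 0.62) = 0.62
(not (((p2 → p2) → p2) → p1) ∧ (p3 ∨ p2)) = min(0, 0.62) = 0
(p2 → p2): 0.62 ≤ 0.62, so result = 1
(p3 ∧ (p2 → p2)) = min(0.18, 1) = 0.18
((not (((p2 → p2) → p2) → p1) ∧ (p3 ∨ p2)) ∨ (p3 ∧ (p2 → p2))) = max(0, 0.18) = 0.18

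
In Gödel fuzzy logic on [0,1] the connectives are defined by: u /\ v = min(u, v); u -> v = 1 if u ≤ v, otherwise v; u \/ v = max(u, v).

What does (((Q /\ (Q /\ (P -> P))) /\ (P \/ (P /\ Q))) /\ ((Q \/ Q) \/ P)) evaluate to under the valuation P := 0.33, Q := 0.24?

0.24

(P -> P): 0.33 ≤ 0.33, so result = 1
(Q /\ (P -> P)) = min(0.24, 1) = 0.24
(Q /\ (Q /\ (P -> P))) = min(0.24, 0.24) = 0.24
(P /\ Q) = min(0.33, 0.24) = 0.24
(P \/ (P /\ Q)) = max(0.33, 0.24) = 0.33
((Q /\ (Q /\ (P -> P))) /\ (P \/ (P /\ Q))) = min(0.24, 0.33) = 0.24
(Q \/ Q) = max(0.24, 0.24) = 0.24
((Q \/ Q) \/ P) = max(0.24, 0.33) = 0.33
(((Q /\ (Q /\ (P -> P))) /\ (P \/ (P /\ Q))) /\ ((Q \/ Q) \/ P)) = min(0.24, 0.33) = 0.24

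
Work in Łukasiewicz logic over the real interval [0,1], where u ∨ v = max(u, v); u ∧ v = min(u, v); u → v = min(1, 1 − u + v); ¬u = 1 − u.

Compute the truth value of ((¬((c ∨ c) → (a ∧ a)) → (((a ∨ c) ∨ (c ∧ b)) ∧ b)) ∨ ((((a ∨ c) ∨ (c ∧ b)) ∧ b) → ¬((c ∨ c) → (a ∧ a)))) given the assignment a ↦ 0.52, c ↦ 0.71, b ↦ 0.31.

1.00

(c ∨ c) = max(0.71, 0.71) = 0.71
(a ∧ a) = min(0.52, 0.52) = 0.52
((c ∨ c) → (a ∧ a)): min(1, 1 − 0.71 + 0.52) = 0.81
¬((c ∨ c) → (a ∧ a)): Łukasiewicz ¬ gives 1 − 0.81 = 0.19
(a ∨ c) = max(0.52, 0.71) = 0.71
(c ∧ b) = min(0.71, 0.31) = 0.31
((a ∨ c) ∨ (c ∧ b)) = max(0.71, 0.31) = 0.71
(((a ∨ c) ∨ (c ∧ b)) ∧ b) = min(0.71, 0.31) = 0.31
(¬((c ∨ c) → (a ∧ a)) → (((a ∨ c) ∨ (c ∧ b)) ∧ b)): min(1, 1 − 0.19 + 0.31) = 1
(a ∨ c) = max(0.52, 0.71) = 0.71
(c ∧ b) = min(0.71, 0.31) = 0.31
((a ∨ c) ∨ (c ∧ b)) = max(0.71, 0.31) = 0.71
(((a ∨ c) ∨ (c ∧ b)) ∧ b) = min(0.71, 0.31) = 0.31
(c ∨ c) = max(0.71, 0.71) = 0.71
(a ∧ a) = min(0.52, 0.52) = 0.52
((c ∨ c) → (a ∧ a)): min(1, 1 − 0.71 + 0.52) = 0.81
¬((c ∨ c) → (a ∧ a)): Łukasiewicz ¬ gives 1 − 0.81 = 0.19
((((a ∨ c) ∨ (c ∧ b)) ∧ b) → ¬((c ∨ c) → (a ∧ a))): min(1, 1 − 0.31 + 0.19) = 0.88
((¬((c ∨ c) → (a ∧ a)) → (((a ∨ c) ∨ (c ∧ b)) ∧ b)) ∨ ((((a ∨ c) ∨ (c ∧ b)) ∧ b) → ¬((c ∨ c) → (a ∧ a)))) = max(1, 0.88) = 1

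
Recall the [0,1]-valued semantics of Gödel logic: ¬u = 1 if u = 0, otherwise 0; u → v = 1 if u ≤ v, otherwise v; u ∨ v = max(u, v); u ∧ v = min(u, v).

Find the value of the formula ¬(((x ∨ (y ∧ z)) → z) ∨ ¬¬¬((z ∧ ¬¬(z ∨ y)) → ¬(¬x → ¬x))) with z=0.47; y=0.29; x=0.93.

0.00

(y ∧ z) = min(0.29, 0.47) = 0.29
(x ∨ (y ∧ z)) = max(0.93, 0.29) = 0.93
((x ∨ (y ∧ z)) → z): 0.93 > 0.47, so result = 0.47
(z ∨ y) = max(0.47, 0.29) = 0.47
¬(z ∨ y): Gödel ¬ of 0.47 = 0 (operand ≠ 0)
¬¬(z ∨ y): Gödel ¬ of 0 = 1 (operand is 0)
(z ∧ ¬¬(z ∨ y)) = min(0.47, 1) = 0.47
¬x: Gödel ¬ of 0.93 = 0 (operand ≠ 0)
¬x: Gödel ¬ of 0.93 = 0 (operand ≠ 0)
(¬x → ¬x): 0 ≤ 0, so result = 1
¬(¬x → ¬x): Gödel ¬ of 1 = 0 (operand ≠ 0)
((z ∧ ¬¬(z ∨ y)) → ¬(¬x → ¬x)): 0.47 > 0, so result = 0
¬((z ∧ ¬¬(z ∨ y)) → ¬(¬x → ¬x)): Gödel ¬ of 0 = 1 (operand is 0)
¬¬((z ∧ ¬¬(z ∨ y)) → ¬(¬x → ¬x)): Gödel ¬ of 1 = 0 (operand ≠ 0)
¬¬¬((z ∧ ¬¬(z ∨ y)) → ¬(¬x → ¬x)): Gödel ¬ of 0 = 1 (operand is 0)
(((x ∨ (y ∧ z)) → z) ∨ ¬¬¬((z ∧ ¬¬(z ∨ y)) → ¬(¬x → ¬x))) = max(0.47, 1) = 1
¬(((x ∨ (y ∧ z)) → z) ∨ ¬¬¬((z ∧ ¬¬(z ∨ y)) → ¬(¬x → ¬x))): Gödel ¬ of 1 = 0 (operand ≠ 0)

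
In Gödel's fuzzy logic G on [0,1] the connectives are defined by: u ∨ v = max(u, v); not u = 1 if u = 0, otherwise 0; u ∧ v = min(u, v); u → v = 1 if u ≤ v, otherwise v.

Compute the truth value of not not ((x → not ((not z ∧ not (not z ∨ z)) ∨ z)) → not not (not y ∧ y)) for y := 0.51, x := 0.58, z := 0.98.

1.00

not z: Gödel ¬ of 0.98 = 0 (operand ≠ 0)
not z: Gödel ¬ of 0.98 = 0 (operand ≠ 0)
(not z ∨ z) = max(0, 0.98) = 0.98
not (not z ∨ z): Gödel ¬ of 0.98 = 0 (operand ≠ 0)
(not z ∧ not (not z ∨ z)) = min(0, 0) = 0
((not z ∧ not (not z ∨ z)) ∨ z) = max(0, 0.98) = 0.98
not ((not z ∧ not (not z ∨ z)) ∨ z): Gödel ¬ of 0.98 = 0 (operand ≠ 0)
(x → not ((not z ∧ not (not z ∨ z)) ∨ z)): 0.58 > 0, so result = 0
not y: Gödel ¬ of 0.51 = 0 (operand ≠ 0)
(not y ∧ y) = min(0, 0.51) = 0
not (not y ∧ y): Gödel ¬ of 0 = 1 (operand is 0)
not not (not y ∧ y): Gödel ¬ of 1 = 0 (operand ≠ 0)
((x → not ((not z ∧ not (not z ∨ z)) ∨ z)) → not not (not y ∧ y)): 0 ≤ 0, so result = 1
not ((x → not ((not z ∧ not (not z ∨ z)) ∨ z)) → not not (not y ∧ y)): Gödel ¬ of 1 = 0 (operand ≠ 0)
not not ((x → not ((not z ∧ not (not z ∨ z)) ∨ z)) → not not (not y ∧ y)): Gödel ¬ of 0 = 1 (operand is 0)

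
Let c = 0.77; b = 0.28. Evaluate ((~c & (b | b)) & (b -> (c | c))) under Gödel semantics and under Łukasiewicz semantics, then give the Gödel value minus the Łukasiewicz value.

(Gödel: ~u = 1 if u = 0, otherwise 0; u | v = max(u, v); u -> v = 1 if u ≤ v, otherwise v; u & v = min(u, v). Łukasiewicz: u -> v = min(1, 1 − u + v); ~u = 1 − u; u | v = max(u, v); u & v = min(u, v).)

-0.23

Gödel evaluation:
  ~c: Gödel ¬ of 0.77 = 0 (operand ≠ 0)
  (b | b) = max(0.28, 0.28) = 0.28
  (~c & (b | b)) = min(0, 0.28) = 0
  (c | c) = max(0.77, 0.77) = 0.77
  (b -> (c | c)): 0.28 ≤ 0.77, so result = 1
  ((~c & (b | b)) & (b -> (c | c))) = min(0, 1) = 0
  Gödel value = 0
Łukasiewicz evaluation:
  ~c: Łukasiewicz ¬ gives 1 − 0.77 = 0.23
  (b | b) = max(0.28, 0.28) = 0.28
  (~c & (b | b)) = min(0.23, 0.28) = 0.23
  (c | c) = max(0.77, 0.77) = 0.77
  (b -> (c | c)): min(1, 1 − 0.28 + 0.77) = 1
  ((~c & (b | b)) & (b -> (c | c))) = min(0.23, 1) = 0.23
  Łukasiewicz value = 0.23
Difference: 0 − 0.23 = -0.23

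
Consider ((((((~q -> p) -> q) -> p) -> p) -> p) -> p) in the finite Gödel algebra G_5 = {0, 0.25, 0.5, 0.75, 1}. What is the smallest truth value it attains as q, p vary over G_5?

0.25

The minimum is attained at q = 0, p = 0.25:
  ~q: Gödel ¬ of 0 = 1 (operand is 0)
  (~q -> p): 1 > 0.25, so result = 0.25
  ((~q -> p) -> q): 0.25 > 0, so result = 0
  (((~q -> p) -> q) -> p): 0 ≤ 0.25, so result = 1
  ((((~q -> p) -> q) -> p) -> p): 1 > 0.25, so result = 0.25
  (((((~q -> p) -> q) -> p) -> p) -> p): 0.25 ≤ 0.25, so result = 1
  ((((((~q -> p) -> q) -> p) -> p) -> p) -> p): 1 > 0.25, so result = 0.25
Checking all 25 assignments confirms none give a value below 0.25.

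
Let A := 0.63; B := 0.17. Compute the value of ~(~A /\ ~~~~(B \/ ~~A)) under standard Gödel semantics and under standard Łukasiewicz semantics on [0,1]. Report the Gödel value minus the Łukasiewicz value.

Gödel evaluation:
  ~A: Gödel ¬ of 0.63 = 0 (operand ≠ 0)
  ~A: Gödel ¬ of 0.63 = 0 (operand ≠ 0)
  ~~A: Gödel ¬ of 0 = 1 (operand is 0)
  (B \/ ~~A) = max(0.17, 1) = 1
  ~(B \/ ~~A): Gödel ¬ of 1 = 0 (operand ≠ 0)
  ~~(B \/ ~~A): Gödel ¬ of 0 = 1 (operand is 0)
  ~~~(B \/ ~~A): Gödel ¬ of 1 = 0 (operand ≠ 0)
  ~~~~(B \/ ~~A): Gödel ¬ of 0 = 1 (operand is 0)
  (~A /\ ~~~~(B \/ ~~A)) = min(0, 1) = 0
  ~(~A /\ ~~~~(B \/ ~~A)): Gödel ¬ of 0 = 1 (operand is 0)
  Gödel value = 1
Łukasiewicz evaluation:
  ~A: Łukasiewicz ¬ gives 1 − 0.63 = 0.37
  ~A: Łukasiewicz ¬ gives 1 − 0.63 = 0.37
  ~~A: Łukasiewicz ¬ gives 1 − 0.37 = 0.63
  (B \/ ~~A) = max(0.17, 0.63) = 0.63
  ~(B \/ ~~A): Łukasiewicz ¬ gives 1 − 0.63 = 0.37
  ~~(B \/ ~~A): Łukasiewicz ¬ gives 1 − 0.37 = 0.63
  ~~~(B \/ ~~A): Łukasiewicz ¬ gives 1 − 0.63 = 0.37
  ~~~~(B \/ ~~A): Łukasiewicz ¬ gives 1 − 0.37 = 0.63
  (~A /\ ~~~~(B \/ ~~A)) = min(0.37, 0.63) = 0.37
  ~(~A /\ ~~~~(B \/ ~~A)): Łukasiewicz ¬ gives 1 − 0.37 = 0.63
  Łukasiewicz value = 0.63
Difference: 1 − 0.63 = 0.37

0.37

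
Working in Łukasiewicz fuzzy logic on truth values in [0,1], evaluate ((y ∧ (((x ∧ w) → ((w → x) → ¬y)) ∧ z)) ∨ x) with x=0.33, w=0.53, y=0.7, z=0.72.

(x ∧ w) = min(0.33, 0.53) = 0.33
(w → x): min(1, 1 − 0.53 + 0.33) = 0.8
¬y: Łukasiewicz ¬ gives 1 − 0.7 = 0.3
((w → x) → ¬y): min(1, 1 − 0.8 + 0.3) = 0.5
((x ∧ w) → ((w → x) → ¬y)): min(1, 1 − 0.33 + 0.5) = 1
(((x ∧ w) → ((w → x) → ¬y)) ∧ z) = min(1, 0.72) = 0.72
(y ∧ (((x ∧ w) → ((w → x) → ¬y)) ∧ z)) = min(0.7, 0.72) = 0.7
((y ∧ (((x ∧ w) → ((w → x) → ¬y)) ∧ z)) ∨ x) = max(0.7, 0.33) = 0.7

0.70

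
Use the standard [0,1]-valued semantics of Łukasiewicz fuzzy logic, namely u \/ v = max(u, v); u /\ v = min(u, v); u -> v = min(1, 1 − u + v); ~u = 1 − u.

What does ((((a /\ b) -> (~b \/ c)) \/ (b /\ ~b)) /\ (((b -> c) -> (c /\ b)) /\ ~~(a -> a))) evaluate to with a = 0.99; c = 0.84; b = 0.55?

(a /\ b) = min(0.99, 0.55) = 0.55
~b: Łukasiewicz ¬ gives 1 − 0.55 = 0.45
(~b \/ c) = max(0.45, 0.84) = 0.84
((a /\ b) -> (~b \/ c)): min(1, 1 − 0.55 + 0.84) = 1
~b: Łukasiewicz ¬ gives 1 − 0.55 = 0.45
(b /\ ~b) = min(0.55, 0.45) = 0.45
(((a /\ b) -> (~b \/ c)) \/ (b /\ ~b)) = max(1, 0.45) = 1
(b -> c): min(1, 1 − 0.55 + 0.84) = 1
(c /\ b) = min(0.84, 0.55) = 0.55
((b -> c) -> (c /\ b)): min(1, 1 − 1 + 0.55) = 0.55
(a -> a): min(1, 1 − 0.99 + 0.99) = 1
~(a -> a): Łukasiewicz ¬ gives 1 − 1 = 0
~~(a -> a): Łukasiewicz ¬ gives 1 − 0 = 1
(((b -> c) -> (c /\ b)) /\ ~~(a -> a)) = min(0.55, 1) = 0.55
((((a /\ b) -> (~b \/ c)) \/ (b /\ ~b)) /\ (((b -> c) -> (c /\ b)) /\ ~~(a -> a))) = min(1, 0.55) = 0.55

0.55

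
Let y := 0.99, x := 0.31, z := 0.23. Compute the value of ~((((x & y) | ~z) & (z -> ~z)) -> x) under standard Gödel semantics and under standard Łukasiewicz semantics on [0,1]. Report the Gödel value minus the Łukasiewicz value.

-0.46

Gödel evaluation:
  (x & y) = min(0.31, 0.99) = 0.31
  ~z: Gödel ¬ of 0.23 = 0 (operand ≠ 0)
  ((x & y) | ~z) = max(0.31, 0) = 0.31
  ~z: Gödel ¬ of 0.23 = 0 (operand ≠ 0)
  (z -> ~z): 0.23 > 0, so result = 0
  (((x & y) | ~z) & (z -> ~z)) = min(0.31, 0) = 0
  ((((x & y) | ~z) & (z -> ~z)) -> x): 0 ≤ 0.31, so result = 1
  ~((((x & y) | ~z) & (z -> ~z)) -> x): Gödel ¬ of 1 = 0 (operand ≠ 0)
  Gödel value = 0
Łukasiewicz evaluation:
  (x & y) = min(0.31, 0.99) = 0.31
  ~z: Łukasiewicz ¬ gives 1 − 0.23 = 0.77
  ((x & y) | ~z) = max(0.31, 0.77) = 0.77
  ~z: Łukasiewicz ¬ gives 1 − 0.23 = 0.77
  (z -> ~z): min(1, 1 − 0.23 + 0.77) = 1
  (((x & y) | ~z) & (z -> ~z)) = min(0.77, 1) = 0.77
  ((((x & y) | ~z) & (z -> ~z)) -> x): min(1, 1 − 0.77 + 0.31) = 0.54
  ~((((x & y) | ~z) & (z -> ~z)) -> x): Łukasiewicz ¬ gives 1 − 0.54 = 0.46
  Łukasiewicz value = 0.46
Difference: 0 − 0.46 = -0.46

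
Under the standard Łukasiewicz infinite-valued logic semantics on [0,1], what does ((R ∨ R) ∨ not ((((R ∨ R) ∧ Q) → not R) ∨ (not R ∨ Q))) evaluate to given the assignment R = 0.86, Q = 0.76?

0.86

(R ∨ R) = max(0.86, 0.86) = 0.86
(R ∨ R) = max(0.86, 0.86) = 0.86
((R ∨ R) ∧ Q) = min(0.86, 0.76) = 0.76
not R: Łukasiewicz ¬ gives 1 − 0.86 = 0.14
(((R ∨ R) ∧ Q) → not R): min(1, 1 − 0.76 + 0.14) = 0.38
not R: Łukasiewicz ¬ gives 1 − 0.86 = 0.14
(not R ∨ Q) = max(0.14, 0.76) = 0.76
((((R ∨ R) ∧ Q) → not R) ∨ (not R ∨ Q)) = max(0.38, 0.76) = 0.76
not ((((R ∨ R) ∧ Q) → not R) ∨ (not R ∨ Q)): Łukasiewicz ¬ gives 1 − 0.76 = 0.24
((R ∨ R) ∨ not ((((R ∨ R) ∧ Q) → not R) ∨ (not R ∨ Q))) = max(0.86, 0.24) = 0.86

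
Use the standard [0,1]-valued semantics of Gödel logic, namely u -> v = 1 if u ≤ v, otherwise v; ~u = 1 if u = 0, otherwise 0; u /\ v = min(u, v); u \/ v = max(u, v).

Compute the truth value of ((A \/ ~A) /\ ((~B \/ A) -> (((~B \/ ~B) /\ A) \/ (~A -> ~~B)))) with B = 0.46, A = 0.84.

~A: Gödel ¬ of 0.84 = 0 (operand ≠ 0)
(A \/ ~A) = max(0.84, 0) = 0.84
~B: Gödel ¬ of 0.46 = 0 (operand ≠ 0)
(~B \/ A) = max(0, 0.84) = 0.84
~B: Gödel ¬ of 0.46 = 0 (operand ≠ 0)
~B: Gödel ¬ of 0.46 = 0 (operand ≠ 0)
(~B \/ ~B) = max(0, 0) = 0
((~B \/ ~B) /\ A) = min(0, 0.84) = 0
~A: Gödel ¬ of 0.84 = 0 (operand ≠ 0)
~B: Gödel ¬ of 0.46 = 0 (operand ≠ 0)
~~B: Gödel ¬ of 0 = 1 (operand is 0)
(~A -> ~~B): 0 ≤ 1, so result = 1
(((~B \/ ~B) /\ A) \/ (~A -> ~~B)) = max(0, 1) = 1
((~B \/ A) -> (((~B \/ ~B) /\ A) \/ (~A -> ~~B))): 0.84 ≤ 1, so result = 1
((A \/ ~A) /\ ((~B \/ A) -> (((~B \/ ~B) /\ A) \/ (~A -> ~~B)))) = min(0.84, 1) = 0.84

0.84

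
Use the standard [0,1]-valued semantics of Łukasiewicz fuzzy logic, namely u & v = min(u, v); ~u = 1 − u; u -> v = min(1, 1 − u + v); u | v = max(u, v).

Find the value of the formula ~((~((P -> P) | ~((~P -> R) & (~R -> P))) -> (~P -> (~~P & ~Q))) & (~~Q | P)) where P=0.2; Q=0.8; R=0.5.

0.20

(P -> P): min(1, 1 − 0.2 + 0.2) = 1
~P: Łukasiewicz ¬ gives 1 − 0.2 = 0.8
(~P -> R): min(1, 1 − 0.8 + 0.5) = 0.7
~R: Łukasiewicz ¬ gives 1 − 0.5 = 0.5
(~R -> P): min(1, 1 − 0.5 + 0.2) = 0.7
((~P -> R) & (~R -> P)) = min(0.7, 0.7) = 0.7
~((~P -> R) & (~R -> P)): Łukasiewicz ¬ gives 1 − 0.7 = 0.3
((P -> P) | ~((~P -> R) & (~R -> P))) = max(1, 0.3) = 1
~((P -> P) | ~((~P -> R) & (~R -> P))): Łukasiewicz ¬ gives 1 − 1 = 0
~P: Łukasiewicz ¬ gives 1 − 0.2 = 0.8
~P: Łukasiewicz ¬ gives 1 − 0.2 = 0.8
~~P: Łukasiewicz ¬ gives 1 − 0.8 = 0.2
~Q: Łukasiewicz ¬ gives 1 − 0.8 = 0.2
(~~P & ~Q) = min(0.2, 0.2) = 0.2
(~P -> (~~P & ~Q)): min(1, 1 − 0.8 + 0.2) = 0.4
(~((P -> P) | ~((~P -> R) & (~R -> P))) -> (~P -> (~~P & ~Q))): min(1, 1 − 0 + 0.4) = 1
~Q: Łukasiewicz ¬ gives 1 − 0.8 = 0.2
~~Q: Łukasiewicz ¬ gives 1 − 0.2 = 0.8
(~~Q | P) = max(0.8, 0.2) = 0.8
((~((P -> P) | ~((~P -> R) & (~R -> P))) -> (~P -> (~~P & ~Q))) & (~~Q | P)) = min(1, 0.8) = 0.8
~((~((P -> P) | ~((~P -> R) & (~R -> P))) -> (~P -> (~~P & ~Q))) & (~~Q | P)): Łukasiewicz ¬ gives 1 − 0.8 = 0.2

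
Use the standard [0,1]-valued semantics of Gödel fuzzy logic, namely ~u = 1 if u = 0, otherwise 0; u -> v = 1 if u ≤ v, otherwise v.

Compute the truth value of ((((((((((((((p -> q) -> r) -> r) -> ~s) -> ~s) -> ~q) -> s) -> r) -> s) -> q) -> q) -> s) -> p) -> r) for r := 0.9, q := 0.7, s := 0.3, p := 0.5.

(p -> q): 0.5 ≤ 0.7, so result = 1
((p -> q) -> r): 1 > 0.9, so result = 0.9
(((p -> q) -> r) -> r): 0.9 ≤ 0.9, so result = 1
~s: Gödel ¬ of 0.3 = 0 (operand ≠ 0)
((((p -> q) -> r) -> r) -> ~s): 1 > 0, so result = 0
~s: Gödel ¬ of 0.3 = 0 (operand ≠ 0)
(((((p -> q) -> r) -> r) -> ~s) -> ~s): 0 ≤ 0, so result = 1
~q: Gödel ¬ of 0.7 = 0 (operand ≠ 0)
((((((p -> q) -> r) -> r) -> ~s) -> ~s) -> ~q): 1 > 0, so result = 0
(((((((p -> q) -> r) -> r) -> ~s) -> ~s) -> ~q) -> s): 0 ≤ 0.3, so result = 1
((((((((p -> q) -> r) -> r) -> ~s) -> ~s) -> ~q) -> s) -> r): 1 > 0.9, so result = 0.9
(((((((((p -> q) -> r) -> r) -> ~s) -> ~s) -> ~q) -> s) -> r) -> s): 0.9 > 0.3, so result = 0.3
((((((((((p -> q) -> r) -> r) -> ~s) -> ~s) -> ~q) -> s) -> r) -> s) -> q): 0.3 ≤ 0.7, so result = 1
(((((((((((p -> q) -> r) -> r) -> ~s) -> ~s) -> ~q) -> s) -> r) -> s) -> q) -> q): 1 > 0.7, so result = 0.7
((((((((((((p -> q) -> r) -> r) -> ~s) -> ~s) -> ~q) -> s) -> r) -> s) -> q) -> q) -> s): 0.7 > 0.3, so result = 0.3
(((((((((((((p -> q) -> r) -> r) -> ~s) -> ~s) -> ~q) -> s) -> r) -> s) -> q) -> q) -> s) -> p): 0.3 ≤ 0.5, so result = 1
((((((((((((((p -> q) -> r) -> r) -> ~s) -> ~s) -> ~q) -> s) -> r) -> s) -> q) -> q) -> s) -> p) -> r): 1 > 0.9, so result = 0.9

0.90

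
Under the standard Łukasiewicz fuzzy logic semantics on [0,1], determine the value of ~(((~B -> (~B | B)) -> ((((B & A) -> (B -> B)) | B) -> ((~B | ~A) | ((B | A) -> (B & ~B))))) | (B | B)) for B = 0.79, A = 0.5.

~B: Łukasiewicz ¬ gives 1 − 0.79 = 0.21
~B: Łukasiewicz ¬ gives 1 − 0.79 = 0.21
(~B | B) = max(0.21, 0.79) = 0.79
(~B -> (~B | B)): min(1, 1 − 0.21 + 0.79) = 1
(B & A) = min(0.79, 0.5) = 0.5
(B -> B): min(1, 1 − 0.79 + 0.79) = 1
((B & A) -> (B -> B)): min(1, 1 − 0.5 + 1) = 1
(((B & A) -> (B -> B)) | B) = max(1, 0.79) = 1
~B: Łukasiewicz ¬ gives 1 − 0.79 = 0.21
~A: Łukasiewicz ¬ gives 1 − 0.5 = 0.5
(~B | ~A) = max(0.21, 0.5) = 0.5
(B | A) = max(0.79, 0.5) = 0.79
~B: Łukasiewicz ¬ gives 1 − 0.79 = 0.21
(B & ~B) = min(0.79, 0.21) = 0.21
((B | A) -> (B & ~B)): min(1, 1 − 0.79 + 0.21) = 0.42
((~B | ~A) | ((B | A) -> (B & ~B))) = max(0.5, 0.42) = 0.5
((((B & A) -> (B -> B)) | B) -> ((~B | ~A) | ((B | A) -> (B & ~B)))): min(1, 1 − 1 + 0.5) = 0.5
((~B -> (~B | B)) -> ((((B & A) -> (B -> B)) | B) -> ((~B | ~A) | ((B | A) -> (B & ~B))))): min(1, 1 − 1 + 0.5) = 0.5
(B | B) = max(0.79, 0.79) = 0.79
(((~B -> (~B | B)) -> ((((B & A) -> (B -> B)) | B) -> ((~B | ~A) | ((B | A) -> (B & ~B))))) | (B | B)) = max(0.5, 0.79) = 0.79
~(((~B -> (~B | B)) -> ((((B & A) -> (B -> B)) | B) -> ((~B | ~A) | ((B | A) -> (B & ~B))))) | (B | B)): Łukasiewicz ¬ gives 1 − 0.79 = 0.21

0.21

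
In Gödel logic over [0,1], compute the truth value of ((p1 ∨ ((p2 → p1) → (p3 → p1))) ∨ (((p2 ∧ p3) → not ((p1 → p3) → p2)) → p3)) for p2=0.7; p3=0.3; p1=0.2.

1.00

(p2 → p1): 0.7 > 0.2, so result = 0.2
(p3 → p1): 0.3 > 0.2, so result = 0.2
((p2 → p1) → (p3 → p1)): 0.2 ≤ 0.2, so result = 1
(p1 ∨ ((p2 → p1) → (p3 → p1))) = max(0.2, 1) = 1
(p2 ∧ p3) = min(0.7, 0.3) = 0.3
(p1 → p3): 0.2 ≤ 0.3, so result = 1
((p1 → p3) → p2): 1 > 0.7, so result = 0.7
not ((p1 → p3) → p2): Gödel ¬ of 0.7 = 0 (operand ≠ 0)
((p2 ∧ p3) → not ((p1 → p3) → p2)): 0.3 > 0, so result = 0
(((p2 ∧ p3) → not ((p1 → p3) → p2)) → p3): 0 ≤ 0.3, so result = 1
((p1 ∨ ((p2 → p1) → (p3 → p1))) ∨ (((p2 ∧ p3) → not ((p1 → p3) → p2)) → p3)) = max(1, 1) = 1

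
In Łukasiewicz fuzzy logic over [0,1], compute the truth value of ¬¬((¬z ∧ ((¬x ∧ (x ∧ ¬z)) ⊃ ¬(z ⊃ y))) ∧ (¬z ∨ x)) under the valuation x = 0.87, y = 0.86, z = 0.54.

0.46

¬z: Łukasiewicz ¬ gives 1 − 0.54 = 0.46
¬x: Łukasiewicz ¬ gives 1 − 0.87 = 0.13
¬z: Łukasiewicz ¬ gives 1 − 0.54 = 0.46
(x ∧ ¬z) = min(0.87, 0.46) = 0.46
(¬x ∧ (x ∧ ¬z)) = min(0.13, 0.46) = 0.13
(z ⊃ y): min(1, 1 − 0.54 + 0.86) = 1
¬(z ⊃ y): Łukasiewicz ¬ gives 1 − 1 = 0
((¬x ∧ (x ∧ ¬z)) ⊃ ¬(z ⊃ y)): min(1, 1 − 0.13 + 0) = 0.87
(¬z ∧ ((¬x ∧ (x ∧ ¬z)) ⊃ ¬(z ⊃ y))) = min(0.46, 0.87) = 0.46
¬z: Łukasiewicz ¬ gives 1 − 0.54 = 0.46
(¬z ∨ x) = max(0.46, 0.87) = 0.87
((¬z ∧ ((¬x ∧ (x ∧ ¬z)) ⊃ ¬(z ⊃ y))) ∧ (¬z ∨ x)) = min(0.46, 0.87) = 0.46
¬((¬z ∧ ((¬x ∧ (x ∧ ¬z)) ⊃ ¬(z ⊃ y))) ∧ (¬z ∨ x)): Łukasiewicz ¬ gives 1 − 0.46 = 0.54
¬¬((¬z ∧ ((¬x ∧ (x ∧ ¬z)) ⊃ ¬(z ⊃ y))) ∧ (¬z ∨ x)): Łukasiewicz ¬ gives 1 − 0.54 = 0.46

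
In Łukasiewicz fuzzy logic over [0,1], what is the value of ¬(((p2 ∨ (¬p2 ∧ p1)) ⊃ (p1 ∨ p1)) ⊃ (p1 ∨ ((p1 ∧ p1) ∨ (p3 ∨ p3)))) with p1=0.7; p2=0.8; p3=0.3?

0.20

¬p2: Łukasiewicz ¬ gives 1 − 0.8 = 0.2
(¬p2 ∧ p1) = min(0.2, 0.7) = 0.2
(p2 ∨ (¬p2 ∧ p1)) = max(0.8, 0.2) = 0.8
(p1 ∨ p1) = max(0.7, 0.7) = 0.7
((p2 ∨ (¬p2 ∧ p1)) ⊃ (p1 ∨ p1)): min(1, 1 − 0.8 + 0.7) = 0.9
(p1 ∧ p1) = min(0.7, 0.7) = 0.7
(p3 ∨ p3) = max(0.3, 0.3) = 0.3
((p1 ∧ p1) ∨ (p3 ∨ p3)) = max(0.7, 0.3) = 0.7
(p1 ∨ ((p1 ∧ p1) ∨ (p3 ∨ p3))) = max(0.7, 0.7) = 0.7
(((p2 ∨ (¬p2 ∧ p1)) ⊃ (p1 ∨ p1)) ⊃ (p1 ∨ ((p1 ∧ p1) ∨ (p3 ∨ p3)))): min(1, 1 − 0.9 + 0.7) = 0.8
¬(((p2 ∨ (¬p2 ∧ p1)) ⊃ (p1 ∨ p1)) ⊃ (p1 ∨ ((p1 ∧ p1) ∨ (p3 ∨ p3)))): Łukasiewicz ¬ gives 1 − 0.8 = 0.2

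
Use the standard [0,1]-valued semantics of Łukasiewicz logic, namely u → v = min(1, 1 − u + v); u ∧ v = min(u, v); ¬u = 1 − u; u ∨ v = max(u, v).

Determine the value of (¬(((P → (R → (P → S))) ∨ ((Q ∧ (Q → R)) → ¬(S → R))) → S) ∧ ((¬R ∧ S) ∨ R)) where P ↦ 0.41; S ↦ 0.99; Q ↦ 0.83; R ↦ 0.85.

(P → S): min(1, 1 − 0.41 + 0.99) = 1
(R → (P → S)): min(1, 1 − 0.85 + 1) = 1
(P → (R → (P → S))): min(1, 1 − 0.41 + 1) = 1
(Q → R): min(1, 1 − 0.83 + 0.85) = 1
(Q ∧ (Q → R)) = min(0.83, 1) = 0.83
(S → R): min(1, 1 − 0.99 + 0.85) = 0.86
¬(S → R): Łukasiewicz ¬ gives 1 − 0.86 = 0.14
((Q ∧ (Q → R)) → ¬(S → R)): min(1, 1 − 0.83 + 0.14) = 0.31
((P → (R → (P → S))) ∨ ((Q ∧ (Q → R)) → ¬(S → R))) = max(1, 0.31) = 1
(((P → (R → (P → S))) ∨ ((Q ∧ (Q → R)) → ¬(S → R))) → S): min(1, 1 − 1 + 0.99) = 0.99
¬(((P → (R → (P → S))) ∨ ((Q ∧ (Q → R)) → ¬(S → R))) → S): Łukasiewicz ¬ gives 1 − 0.99 = 0.01
¬R: Łukasiewicz ¬ gives 1 − 0.85 = 0.15
(¬R ∧ S) = min(0.15, 0.99) = 0.15
((¬R ∧ S) ∨ R) = max(0.15, 0.85) = 0.85
(¬(((P → (R → (P → S))) ∨ ((Q ∧ (Q → R)) → ¬(S → R))) → S) ∧ ((¬R ∧ S) ∨ R)) = min(0.01, 0.85) = 0.01

0.01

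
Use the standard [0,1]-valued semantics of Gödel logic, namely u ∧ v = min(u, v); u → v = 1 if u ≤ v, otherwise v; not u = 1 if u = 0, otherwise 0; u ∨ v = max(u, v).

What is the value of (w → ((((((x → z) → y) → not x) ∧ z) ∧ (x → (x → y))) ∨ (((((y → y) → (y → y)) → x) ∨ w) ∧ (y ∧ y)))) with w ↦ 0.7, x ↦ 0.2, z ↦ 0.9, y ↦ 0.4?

(x → z): 0.2 ≤ 0.9, so result = 1
((x → z) → y): 1 > 0.4, so result = 0.4
not x: Gödel ¬ of 0.2 = 0 (operand ≠ 0)
(((x → z) → y) → not x): 0.4 > 0, so result = 0
((((x → z) → y) → not x) ∧ z) = min(0, 0.9) = 0
(x → y): 0.2 ≤ 0.4, so result = 1
(x → (x → y)): 0.2 ≤ 1, so result = 1
(((((x → z) → y) → not x) ∧ z) ∧ (x → (x → y))) = min(0, 1) = 0
(y → y): 0.4 ≤ 0.4, so result = 1
(y → y): 0.4 ≤ 0.4, so result = 1
((y → y) → (y → y)): 1 ≤ 1, so result = 1
(((y → y) → (y → y)) → x): 1 > 0.2, so result = 0.2
((((y → y) → (y → y)) → x) ∨ w) = max(0.2, 0.7) = 0.7
(y ∧ y) = min(0.4, 0.4) = 0.4
(((((y → y) → (y → y)) → x) ∨ w) ∧ (y ∧ y)) = min(0.7, 0.4) = 0.4
((((((x → z) → y) → not x) ∧ z) ∧ (x → (x → y))) ∨ (((((y → y) → (y → y)) → x) ∨ w) ∧ (y ∧ y))) = max(0, 0.4) = 0.4
(w → ((((((x → z) → y) → not x) ∧ z) ∧ (x → (x → y))) ∨ (((((y → y) → (y → y)) → x) ∨ w) ∧ (y ∧ y)))): 0.7 > 0.4, so result = 0.4

0.40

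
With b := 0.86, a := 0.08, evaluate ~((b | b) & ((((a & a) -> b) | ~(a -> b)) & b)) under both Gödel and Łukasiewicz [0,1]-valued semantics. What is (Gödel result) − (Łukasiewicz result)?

Gödel evaluation:
  (b | b) = max(0.86, 0.86) = 0.86
  (a & a) = min(0.08, 0.08) = 0.08
  ((a & a) -> b): 0.08 ≤ 0.86, so result = 1
  (a -> b): 0.08 ≤ 0.86, so result = 1
  ~(a -> b): Gödel ¬ of 1 = 0 (operand ≠ 0)
  (((a & a) -> b) | ~(a -> b)) = max(1, 0) = 1
  ((((a & a) -> b) | ~(a -> b)) & b) = min(1, 0.86) = 0.86
  ((b | b) & ((((a & a) -> b) | ~(a -> b)) & b)) = min(0.86, 0.86) = 0.86
  ~((b | b) & ((((a & a) -> b) | ~(a -> b)) & b)): Gödel ¬ of 0.86 = 0 (operand ≠ 0)
  Gödel value = 0
Łukasiewicz evaluation:
  (b | b) = max(0.86, 0.86) = 0.86
  (a & a) = min(0.08, 0.08) = 0.08
  ((a & a) -> b): min(1, 1 − 0.08 + 0.86) = 1
  (a -> b): min(1, 1 − 0.08 + 0.86) = 1
  ~(a -> b): Łukasiewicz ¬ gives 1 − 1 = 0
  (((a & a) -> b) | ~(a -> b)) = max(1, 0) = 1
  ((((a & a) -> b) | ~(a -> b)) & b) = min(1, 0.86) = 0.86
  ((b | b) & ((((a & a) -> b) | ~(a -> b)) & b)) = min(0.86, 0.86) = 0.86
  ~((b | b) & ((((a & a) -> b) | ~(a -> b)) & b)): Łukasiewicz ¬ gives 1 − 0.86 = 0.14
  Łukasiewicz value = 0.14
Difference: 0 − 0.14 = -0.14

-0.14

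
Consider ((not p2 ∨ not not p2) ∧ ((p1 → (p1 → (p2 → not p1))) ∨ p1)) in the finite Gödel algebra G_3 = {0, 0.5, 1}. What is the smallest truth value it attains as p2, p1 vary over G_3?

0.50

The minimum is attained at p2 = 0.5, p1 = 0.5:
  not p2: Gödel ¬ of 0.5 = 0 (operand ≠ 0)
  not p2: Gödel ¬ of 0.5 = 0 (operand ≠ 0)
  not not p2: Gödel ¬ of 0 = 1 (operand is 0)
  (not p2 ∨ not not p2) = max(0, 1) = 1
  not p1: Gödel ¬ of 0.5 = 0 (operand ≠ 0)
  (p2 → not p1): 0.5 > 0, so result = 0
  (p1 → (p2 → not p1)): 0.5 > 0, so result = 0
  (p1 → (p1 → (p2 → not p1))): 0.5 > 0, so result = 0
  ((p1 → (p1 → (p2 → not p1))) ∨ p1) = max(0, 0.5) = 0.5
  ((not p2 ∨ not not p2) ∧ ((p1 → (p1 → (p2 → not p1))) ∨ p1)) = min(1, 0.5) = 0.5
Checking all 9 assignments confirms none give a value below 0.50.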